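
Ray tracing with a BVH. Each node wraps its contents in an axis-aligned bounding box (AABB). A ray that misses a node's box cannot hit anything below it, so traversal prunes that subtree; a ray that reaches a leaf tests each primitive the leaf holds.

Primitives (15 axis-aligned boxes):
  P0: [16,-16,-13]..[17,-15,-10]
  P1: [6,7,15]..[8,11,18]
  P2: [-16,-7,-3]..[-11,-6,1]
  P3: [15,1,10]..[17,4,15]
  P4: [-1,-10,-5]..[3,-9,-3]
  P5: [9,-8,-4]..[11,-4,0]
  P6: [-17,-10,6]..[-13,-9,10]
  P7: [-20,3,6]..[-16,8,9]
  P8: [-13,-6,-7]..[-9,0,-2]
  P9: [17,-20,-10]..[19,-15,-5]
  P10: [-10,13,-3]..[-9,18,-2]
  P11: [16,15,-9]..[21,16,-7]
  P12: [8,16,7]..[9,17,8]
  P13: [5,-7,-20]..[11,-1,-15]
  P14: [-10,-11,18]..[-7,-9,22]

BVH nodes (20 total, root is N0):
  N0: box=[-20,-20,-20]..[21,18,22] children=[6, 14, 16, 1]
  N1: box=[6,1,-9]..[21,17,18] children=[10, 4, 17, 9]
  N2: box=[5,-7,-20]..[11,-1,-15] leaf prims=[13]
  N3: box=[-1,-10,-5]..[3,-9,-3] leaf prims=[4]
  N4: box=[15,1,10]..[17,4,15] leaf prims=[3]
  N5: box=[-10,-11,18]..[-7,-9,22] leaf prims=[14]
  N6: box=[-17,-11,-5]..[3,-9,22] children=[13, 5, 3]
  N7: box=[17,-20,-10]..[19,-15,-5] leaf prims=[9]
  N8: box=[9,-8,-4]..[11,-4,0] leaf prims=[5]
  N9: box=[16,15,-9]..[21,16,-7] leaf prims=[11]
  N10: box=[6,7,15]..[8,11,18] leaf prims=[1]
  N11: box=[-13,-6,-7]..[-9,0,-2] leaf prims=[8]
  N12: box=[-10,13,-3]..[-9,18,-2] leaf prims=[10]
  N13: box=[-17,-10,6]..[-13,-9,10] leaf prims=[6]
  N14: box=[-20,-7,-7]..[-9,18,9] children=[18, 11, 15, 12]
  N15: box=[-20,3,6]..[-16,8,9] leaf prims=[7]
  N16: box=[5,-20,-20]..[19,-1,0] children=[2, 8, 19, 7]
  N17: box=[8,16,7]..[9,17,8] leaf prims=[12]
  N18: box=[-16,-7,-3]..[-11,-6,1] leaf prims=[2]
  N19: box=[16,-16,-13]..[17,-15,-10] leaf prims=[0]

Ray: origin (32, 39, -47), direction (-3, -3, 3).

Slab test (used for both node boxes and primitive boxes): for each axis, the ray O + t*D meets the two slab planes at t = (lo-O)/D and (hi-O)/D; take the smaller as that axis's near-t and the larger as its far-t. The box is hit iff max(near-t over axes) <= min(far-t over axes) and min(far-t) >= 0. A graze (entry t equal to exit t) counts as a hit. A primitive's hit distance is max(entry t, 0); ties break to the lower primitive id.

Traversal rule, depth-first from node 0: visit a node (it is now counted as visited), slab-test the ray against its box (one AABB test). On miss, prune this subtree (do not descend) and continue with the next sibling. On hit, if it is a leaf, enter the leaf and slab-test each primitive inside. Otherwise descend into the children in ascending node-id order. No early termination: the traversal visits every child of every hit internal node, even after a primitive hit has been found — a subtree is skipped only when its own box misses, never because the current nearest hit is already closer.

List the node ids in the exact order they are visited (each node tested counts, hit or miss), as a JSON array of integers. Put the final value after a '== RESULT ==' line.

Traverse from the root:
N0 x:[11/3,52/3] y:[7,59/3] z:[9,23] -> hit [9,52/3], descend [1, 6, 14, 16]
  N1 x:[11/3,26/3] y:[22/3,38/3] z:[38/3,65/3] -> miss, prune
  N6 x:[29/3,49/3] y:[16,50/3] z:[14,23] -> hit [16,49/3], descend [3, 5, 13]
    N3 x:[29/3,11] y:[16,49/3] z:[14,44/3] -> miss, prune
    N5 x:[13,14] y:[16,50/3] z:[65/3,23] -> miss, prune
    N13 x:[15,49/3] y:[16,49/3] z:[53/3,19] -> miss, prune
  N14 x:[41/3,52/3] y:[7,46/3] z:[40/3,56/3] -> hit [41/3,46/3], descend [11, 12, 15, 18]
    N11 x:[41/3,15] y:[13,15] z:[40/3,15] -> hit [41/3,15] leaf, test {P8@t=41/3}
    N12 x:[41/3,14] y:[7,26/3] z:[44/3,15] -> miss, prune
    N15 x:[16,52/3] y:[31/3,12] z:[53/3,56/3] -> miss, prune
    N18 x:[43/3,16] y:[15,46/3] z:[44/3,16] -> hit [15,46/3] leaf, test {P2@t=15}
  N16 x:[13/3,9] y:[40/3,59/3] z:[9,47/3] -> miss, prune

Visited [0, 1, 6, 3, 5, 13, 14, 11, 12, 15, 18, 16]. Tests: 12 box, 2 leaf. Nearest: P8.

== RESULT ==
[0, 1, 6, 3, 5, 13, 14, 11, 12, 15, 18, 16]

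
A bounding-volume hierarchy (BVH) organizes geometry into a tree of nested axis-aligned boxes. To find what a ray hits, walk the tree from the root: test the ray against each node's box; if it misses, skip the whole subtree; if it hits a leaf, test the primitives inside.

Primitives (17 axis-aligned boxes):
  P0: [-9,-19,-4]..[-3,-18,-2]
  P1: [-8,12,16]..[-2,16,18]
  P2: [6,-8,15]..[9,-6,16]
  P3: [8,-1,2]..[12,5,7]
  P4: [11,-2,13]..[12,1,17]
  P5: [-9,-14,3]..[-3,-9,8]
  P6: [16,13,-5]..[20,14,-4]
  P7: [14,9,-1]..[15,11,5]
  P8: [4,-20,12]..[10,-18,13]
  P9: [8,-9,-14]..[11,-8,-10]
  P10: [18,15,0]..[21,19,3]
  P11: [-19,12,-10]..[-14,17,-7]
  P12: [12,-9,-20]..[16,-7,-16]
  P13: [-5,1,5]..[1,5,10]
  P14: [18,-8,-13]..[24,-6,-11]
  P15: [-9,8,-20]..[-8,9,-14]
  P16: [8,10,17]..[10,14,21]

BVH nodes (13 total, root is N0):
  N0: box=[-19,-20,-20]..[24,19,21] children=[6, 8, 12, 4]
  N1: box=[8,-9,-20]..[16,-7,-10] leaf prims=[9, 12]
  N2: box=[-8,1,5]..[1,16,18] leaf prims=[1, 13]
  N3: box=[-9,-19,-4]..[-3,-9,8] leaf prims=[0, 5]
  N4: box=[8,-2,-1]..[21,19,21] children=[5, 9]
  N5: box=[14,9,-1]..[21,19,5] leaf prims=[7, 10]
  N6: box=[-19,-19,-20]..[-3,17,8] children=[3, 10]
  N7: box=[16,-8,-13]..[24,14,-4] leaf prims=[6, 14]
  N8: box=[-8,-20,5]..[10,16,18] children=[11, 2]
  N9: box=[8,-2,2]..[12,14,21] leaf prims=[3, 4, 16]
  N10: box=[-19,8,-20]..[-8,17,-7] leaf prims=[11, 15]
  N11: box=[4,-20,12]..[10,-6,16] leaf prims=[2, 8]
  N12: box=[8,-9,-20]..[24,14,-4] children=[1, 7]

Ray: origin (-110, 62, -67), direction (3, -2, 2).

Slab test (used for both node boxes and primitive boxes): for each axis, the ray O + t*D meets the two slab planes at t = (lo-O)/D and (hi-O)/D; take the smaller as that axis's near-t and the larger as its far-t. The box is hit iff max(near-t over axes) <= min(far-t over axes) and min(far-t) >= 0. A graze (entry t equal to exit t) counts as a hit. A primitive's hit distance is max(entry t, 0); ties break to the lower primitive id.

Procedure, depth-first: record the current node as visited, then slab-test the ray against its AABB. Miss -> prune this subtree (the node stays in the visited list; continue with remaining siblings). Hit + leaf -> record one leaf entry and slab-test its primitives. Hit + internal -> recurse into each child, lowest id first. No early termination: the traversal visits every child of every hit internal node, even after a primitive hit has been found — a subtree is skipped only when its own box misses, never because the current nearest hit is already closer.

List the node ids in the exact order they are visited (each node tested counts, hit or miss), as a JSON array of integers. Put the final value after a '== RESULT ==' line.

Traverse from the root:
N0 x:[91/3,134/3] y:[43/2,41] z:[47/2,44] -> hit [91/3,41], descend [4, 6, 8, 12]
  N4 x:[118/3,131/3] y:[43/2,32] z:[33,44] -> miss, prune
  N6 x:[91/3,107/3] y:[45/2,81/2] z:[47/2,75/2] -> hit [91/3,107/3], descend [3, 10]
    N3 x:[101/3,107/3] y:[71/2,81/2] z:[63/2,75/2] -> hit [71/2,107/3] leaf, test {P0(miss), P5@t=71/2}
    N10 x:[91/3,34] y:[45/2,27] z:[47/2,30] -> miss, prune
  N8 x:[34,40] y:[23,41] z:[36,85/2] -> hit [36,40], descend [2, 11]
    N2 x:[34,37] y:[23,61/2] z:[36,85/2] -> miss, prune
    N11 x:[38,40] y:[34,41] z:[79/2,83/2] -> hit [79/2,40] leaf, test {P2(miss), P8@t=40}
  N12 x:[118/3,134/3] y:[24,71/2] z:[47/2,63/2] -> miss, prune

Visited [0, 4, 6, 3, 10, 8, 2, 11, 12]. Tests: 9 box, 2 leaf. Nearest: P5.

== RESULT ==
[0, 4, 6, 3, 10, 8, 2, 11, 12]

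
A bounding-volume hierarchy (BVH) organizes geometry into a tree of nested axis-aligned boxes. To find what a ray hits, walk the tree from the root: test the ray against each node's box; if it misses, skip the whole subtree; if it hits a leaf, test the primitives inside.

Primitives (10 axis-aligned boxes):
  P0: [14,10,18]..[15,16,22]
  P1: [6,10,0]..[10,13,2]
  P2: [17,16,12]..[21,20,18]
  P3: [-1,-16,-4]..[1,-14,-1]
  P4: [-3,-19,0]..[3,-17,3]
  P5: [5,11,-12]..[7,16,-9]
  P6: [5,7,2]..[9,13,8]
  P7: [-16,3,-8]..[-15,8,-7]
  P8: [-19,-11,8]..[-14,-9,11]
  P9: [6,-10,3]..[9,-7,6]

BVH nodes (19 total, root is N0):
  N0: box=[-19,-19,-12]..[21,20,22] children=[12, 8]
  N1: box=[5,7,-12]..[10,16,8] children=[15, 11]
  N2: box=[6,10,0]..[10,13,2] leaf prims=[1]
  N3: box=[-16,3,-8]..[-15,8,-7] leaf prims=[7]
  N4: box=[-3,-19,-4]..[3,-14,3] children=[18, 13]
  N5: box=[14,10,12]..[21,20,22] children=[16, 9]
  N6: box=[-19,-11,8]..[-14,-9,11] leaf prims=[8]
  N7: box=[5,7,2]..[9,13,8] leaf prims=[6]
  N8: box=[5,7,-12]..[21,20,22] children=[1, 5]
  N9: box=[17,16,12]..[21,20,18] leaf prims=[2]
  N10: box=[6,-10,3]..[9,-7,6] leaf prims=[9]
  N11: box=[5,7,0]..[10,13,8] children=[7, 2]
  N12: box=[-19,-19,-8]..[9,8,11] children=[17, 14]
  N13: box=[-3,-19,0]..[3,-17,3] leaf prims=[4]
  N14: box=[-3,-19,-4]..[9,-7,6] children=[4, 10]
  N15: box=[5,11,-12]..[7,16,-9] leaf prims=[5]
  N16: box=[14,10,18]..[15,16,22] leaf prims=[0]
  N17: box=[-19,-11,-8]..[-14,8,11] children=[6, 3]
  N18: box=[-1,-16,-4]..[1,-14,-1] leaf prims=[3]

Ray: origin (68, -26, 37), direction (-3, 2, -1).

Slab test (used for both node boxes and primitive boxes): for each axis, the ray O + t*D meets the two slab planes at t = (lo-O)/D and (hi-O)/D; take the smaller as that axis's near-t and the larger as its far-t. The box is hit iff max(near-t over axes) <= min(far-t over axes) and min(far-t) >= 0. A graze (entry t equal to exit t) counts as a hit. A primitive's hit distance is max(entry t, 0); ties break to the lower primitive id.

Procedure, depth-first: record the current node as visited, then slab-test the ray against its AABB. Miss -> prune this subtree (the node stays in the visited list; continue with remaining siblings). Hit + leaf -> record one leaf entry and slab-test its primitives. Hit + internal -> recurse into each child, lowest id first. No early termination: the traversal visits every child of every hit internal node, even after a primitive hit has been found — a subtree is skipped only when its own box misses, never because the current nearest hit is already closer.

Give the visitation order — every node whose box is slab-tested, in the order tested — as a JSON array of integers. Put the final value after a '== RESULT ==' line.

Traverse from the root:
N0 x:[47/3,29] y:[7/2,23] z:[15,49] -> hit [47/3,23], descend [8, 12]
  N8 x:[47/3,21] y:[33/2,23] z:[15,49] -> hit [33/2,21], descend [1, 5]
    N1 x:[58/3,21] y:[33/2,21] z:[29,49] -> miss, prune
    N5 x:[47/3,18] y:[18,23] z:[15,25] -> hit [18,18], descend [9, 16]
      N9 x:[47/3,17] y:[21,23] z:[19,25] -> miss, prune
      N16 x:[53/3,18] y:[18,21] z:[15,19] -> hit [18,18] leaf, test {P0@t=18}
  N12 x:[59/3,29] y:[7/2,17] z:[26,45] -> miss, prune

7 AABB tests over nodes [0, 8, 1, 5, 9, 16, 12]; 1 leaf entered; closest P0.

== RESULT ==
[0, 8, 1, 5, 9, 16, 12]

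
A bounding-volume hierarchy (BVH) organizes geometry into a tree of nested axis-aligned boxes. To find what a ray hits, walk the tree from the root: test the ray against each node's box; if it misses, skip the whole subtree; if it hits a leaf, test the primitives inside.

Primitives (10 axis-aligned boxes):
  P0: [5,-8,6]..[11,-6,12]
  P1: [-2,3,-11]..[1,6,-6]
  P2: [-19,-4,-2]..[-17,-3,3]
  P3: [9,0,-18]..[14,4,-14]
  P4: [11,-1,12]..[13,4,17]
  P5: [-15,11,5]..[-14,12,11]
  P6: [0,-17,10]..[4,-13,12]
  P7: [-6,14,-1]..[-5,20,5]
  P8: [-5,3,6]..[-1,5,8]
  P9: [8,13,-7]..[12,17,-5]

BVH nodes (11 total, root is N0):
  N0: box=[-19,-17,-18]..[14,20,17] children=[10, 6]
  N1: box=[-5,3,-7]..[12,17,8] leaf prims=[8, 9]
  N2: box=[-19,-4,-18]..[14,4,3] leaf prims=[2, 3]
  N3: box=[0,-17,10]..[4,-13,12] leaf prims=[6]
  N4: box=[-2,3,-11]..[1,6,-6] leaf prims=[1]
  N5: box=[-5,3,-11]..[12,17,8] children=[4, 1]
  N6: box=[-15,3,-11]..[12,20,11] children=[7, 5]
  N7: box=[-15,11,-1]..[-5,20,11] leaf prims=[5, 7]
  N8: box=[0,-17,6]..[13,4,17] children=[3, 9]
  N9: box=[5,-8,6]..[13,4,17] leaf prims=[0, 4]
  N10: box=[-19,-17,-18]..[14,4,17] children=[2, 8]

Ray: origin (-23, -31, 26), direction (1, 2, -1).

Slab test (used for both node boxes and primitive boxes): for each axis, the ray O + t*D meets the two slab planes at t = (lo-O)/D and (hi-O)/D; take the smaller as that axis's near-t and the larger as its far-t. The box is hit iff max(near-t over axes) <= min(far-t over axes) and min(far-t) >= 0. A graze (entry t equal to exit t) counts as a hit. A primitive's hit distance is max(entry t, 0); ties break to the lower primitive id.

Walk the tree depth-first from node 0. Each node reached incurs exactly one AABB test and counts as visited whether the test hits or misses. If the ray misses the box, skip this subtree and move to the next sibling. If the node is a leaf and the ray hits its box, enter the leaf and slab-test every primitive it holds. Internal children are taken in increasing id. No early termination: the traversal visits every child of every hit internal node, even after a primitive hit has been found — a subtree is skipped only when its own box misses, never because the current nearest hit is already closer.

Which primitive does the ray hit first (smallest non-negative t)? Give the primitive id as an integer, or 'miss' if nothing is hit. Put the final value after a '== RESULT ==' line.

Walk:
N0 x:[4,37] y:[7,51/2] z:[9,44] -> hit [9,51/2], descend [6, 10]
  N6 x:[8,35] y:[17,51/2] z:[15,37] -> hit [17,51/2], descend [5, 7]
    N5 x:[18,35] y:[17,24] z:[18,37] -> hit [18,24], descend [1, 4]
      N1 x:[18,35] y:[17,24] z:[18,33] -> hit [18,24] leaf, test {P8@t=18, P9(miss)}
      N4 x:[21,24] y:[17,37/2] z:[32,37] -> miss, prune
    N7 x:[8,18] y:[21,51/2] z:[15,27] -> miss, prune
  N10 x:[4,37] y:[7,35/2] z:[9,44] -> hit [9,35/2], descend [2, 8]
    N2 x:[4,37] y:[27/2,35/2] z:[23,44] -> miss, prune
    N8 x:[23,36] y:[7,35/2] z:[9,20] -> miss, prune

9 AABB tests over nodes [0, 6, 5, 1, 4, 7, 10, 2, 8]; 1 leaf entered; closest P8.

== RESULT ==
8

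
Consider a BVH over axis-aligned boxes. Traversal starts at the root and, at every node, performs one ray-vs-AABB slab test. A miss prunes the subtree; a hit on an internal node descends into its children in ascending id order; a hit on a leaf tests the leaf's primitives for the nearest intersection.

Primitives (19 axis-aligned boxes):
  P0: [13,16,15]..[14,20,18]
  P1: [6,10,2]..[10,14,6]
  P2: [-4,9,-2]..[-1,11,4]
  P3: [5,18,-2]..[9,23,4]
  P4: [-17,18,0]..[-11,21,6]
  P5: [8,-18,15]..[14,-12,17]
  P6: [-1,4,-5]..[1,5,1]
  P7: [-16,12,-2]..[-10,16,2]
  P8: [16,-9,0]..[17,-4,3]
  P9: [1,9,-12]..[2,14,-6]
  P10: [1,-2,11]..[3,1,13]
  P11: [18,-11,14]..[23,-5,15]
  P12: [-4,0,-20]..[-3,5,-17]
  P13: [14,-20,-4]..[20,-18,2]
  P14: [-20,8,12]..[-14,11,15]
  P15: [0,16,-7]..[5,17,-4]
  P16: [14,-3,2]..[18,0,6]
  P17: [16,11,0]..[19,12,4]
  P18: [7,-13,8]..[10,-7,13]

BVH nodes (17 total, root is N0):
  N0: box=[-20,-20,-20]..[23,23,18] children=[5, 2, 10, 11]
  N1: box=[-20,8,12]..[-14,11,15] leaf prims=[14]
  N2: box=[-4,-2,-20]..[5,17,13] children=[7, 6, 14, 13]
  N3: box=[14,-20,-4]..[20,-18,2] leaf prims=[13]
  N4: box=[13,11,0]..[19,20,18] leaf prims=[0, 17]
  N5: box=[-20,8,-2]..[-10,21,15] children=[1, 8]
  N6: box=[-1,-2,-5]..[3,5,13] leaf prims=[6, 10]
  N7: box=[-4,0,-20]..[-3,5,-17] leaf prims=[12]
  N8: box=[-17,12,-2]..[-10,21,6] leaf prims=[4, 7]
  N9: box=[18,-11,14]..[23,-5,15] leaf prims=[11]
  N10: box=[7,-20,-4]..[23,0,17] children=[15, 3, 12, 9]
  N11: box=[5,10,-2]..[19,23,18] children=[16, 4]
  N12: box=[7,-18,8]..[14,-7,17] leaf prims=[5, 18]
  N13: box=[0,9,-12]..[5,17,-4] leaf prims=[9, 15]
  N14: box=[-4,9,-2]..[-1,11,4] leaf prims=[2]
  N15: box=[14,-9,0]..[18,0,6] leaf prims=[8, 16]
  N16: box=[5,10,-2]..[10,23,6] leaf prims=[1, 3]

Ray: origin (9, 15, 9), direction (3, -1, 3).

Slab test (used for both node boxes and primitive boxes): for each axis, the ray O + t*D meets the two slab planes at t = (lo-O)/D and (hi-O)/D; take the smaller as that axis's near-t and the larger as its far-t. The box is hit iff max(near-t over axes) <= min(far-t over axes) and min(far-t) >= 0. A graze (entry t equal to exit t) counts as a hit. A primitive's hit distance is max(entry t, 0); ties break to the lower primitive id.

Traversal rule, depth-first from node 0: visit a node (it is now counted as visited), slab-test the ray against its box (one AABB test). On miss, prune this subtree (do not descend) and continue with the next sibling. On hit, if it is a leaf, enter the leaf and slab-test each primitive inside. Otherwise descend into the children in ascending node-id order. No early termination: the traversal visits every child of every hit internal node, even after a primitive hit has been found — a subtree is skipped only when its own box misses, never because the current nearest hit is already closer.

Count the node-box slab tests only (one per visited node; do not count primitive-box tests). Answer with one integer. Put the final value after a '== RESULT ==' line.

Traverse from the root:
N0 x:[-29/3,14/3] y:[-8,35] z:[-29/3,3] -> hit [-8,3], descend [2, 5, 10, 11]
  N2 x:[-13/3,-4/3] y:[-2,17] z:[-29/3,4/3] -> miss, prune
  N5 x:[-29/3,-19/3] y:[-6,7] z:[-11/3,2] -> miss, prune
  N10 x:[-2/3,14/3] y:[15,35] z:[-13/3,8/3] -> miss, prune
  N11 x:[-4/3,10/3] y:[-8,5] z:[-11/3,3] -> hit [-4/3,3], descend [4, 16]
    N4 x:[4/3,10/3] y:[-5,4] z:[-3,3] -> hit [4/3,3] leaf, test {P0(miss), P17(miss)}
    N16 x:[-4/3,1/3] y:[-8,5] z:[-11/3,-1] -> miss, prune

Visited [0, 2, 5, 10, 11, 4, 16]. Tests: 7 box, 1 leaf. Nearest: miss.

== RESULT ==
7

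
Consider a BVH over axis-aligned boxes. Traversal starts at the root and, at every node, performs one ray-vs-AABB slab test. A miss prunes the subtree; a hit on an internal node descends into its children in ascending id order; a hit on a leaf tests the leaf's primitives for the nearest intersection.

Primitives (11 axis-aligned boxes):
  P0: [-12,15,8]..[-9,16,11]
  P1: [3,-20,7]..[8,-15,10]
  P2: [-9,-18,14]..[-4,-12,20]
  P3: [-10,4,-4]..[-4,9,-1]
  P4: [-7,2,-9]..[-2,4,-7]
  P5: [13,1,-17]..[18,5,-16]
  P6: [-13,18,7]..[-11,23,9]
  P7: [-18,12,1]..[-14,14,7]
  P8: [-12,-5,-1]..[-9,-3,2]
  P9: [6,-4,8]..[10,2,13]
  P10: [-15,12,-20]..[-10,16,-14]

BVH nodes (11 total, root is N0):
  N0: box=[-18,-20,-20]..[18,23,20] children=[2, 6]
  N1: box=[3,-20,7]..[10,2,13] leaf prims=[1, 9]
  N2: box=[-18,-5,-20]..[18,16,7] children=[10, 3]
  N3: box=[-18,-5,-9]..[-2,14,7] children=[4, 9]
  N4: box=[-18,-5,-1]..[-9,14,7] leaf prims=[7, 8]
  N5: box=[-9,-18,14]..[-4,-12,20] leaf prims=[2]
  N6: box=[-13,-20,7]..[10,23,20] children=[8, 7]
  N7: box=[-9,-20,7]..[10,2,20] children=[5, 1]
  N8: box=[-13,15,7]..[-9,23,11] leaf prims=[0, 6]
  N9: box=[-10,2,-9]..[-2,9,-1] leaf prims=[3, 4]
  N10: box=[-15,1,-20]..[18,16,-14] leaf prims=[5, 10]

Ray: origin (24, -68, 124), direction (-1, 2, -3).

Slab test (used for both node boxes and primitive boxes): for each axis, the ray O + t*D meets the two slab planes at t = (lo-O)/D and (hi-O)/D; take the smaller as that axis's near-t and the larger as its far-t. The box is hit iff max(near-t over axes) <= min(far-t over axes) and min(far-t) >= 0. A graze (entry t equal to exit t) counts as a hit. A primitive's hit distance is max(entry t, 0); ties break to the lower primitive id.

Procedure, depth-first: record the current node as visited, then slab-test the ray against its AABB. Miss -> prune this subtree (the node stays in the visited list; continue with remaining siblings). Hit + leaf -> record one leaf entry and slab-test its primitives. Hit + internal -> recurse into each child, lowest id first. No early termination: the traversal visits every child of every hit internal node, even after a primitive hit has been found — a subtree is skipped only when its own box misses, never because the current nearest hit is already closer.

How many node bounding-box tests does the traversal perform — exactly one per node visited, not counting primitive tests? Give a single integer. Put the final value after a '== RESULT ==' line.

Traverse from the root:
N0 x:[6,42] y:[24,91/2] z:[104/3,48] -> hit [104/3,42], descend [2, 6]
  N2 x:[6,42] y:[63/2,42] z:[39,48] -> hit [39,42], descend [3, 10]
    N3 x:[26,42] y:[63/2,41] z:[39,133/3] -> hit [39,41], descend [4, 9]
      N4 x:[33,42] y:[63/2,41] z:[39,125/3] -> hit [39,41] leaf, test {P7@t=40, P8(miss)}
      N9 x:[26,34] y:[35,77/2] z:[125/3,133/3] -> miss, prune
    N10 x:[6,39] y:[69/2,42] z:[46,48] -> miss, prune
  N6 x:[14,37] y:[24,91/2] z:[104/3,39] -> hit [104/3,37], descend [7, 8]
    N7 x:[14,33] y:[24,35] z:[104/3,39] -> miss, prune
    N8 x:[33,37] y:[83/2,91/2] z:[113/3,39] -> miss, prune

Visited [0, 2, 3, 4, 9, 10, 6, 7, 8]. Tests: 9 box, 1 leaf. Nearest: P7.

== RESULT ==
9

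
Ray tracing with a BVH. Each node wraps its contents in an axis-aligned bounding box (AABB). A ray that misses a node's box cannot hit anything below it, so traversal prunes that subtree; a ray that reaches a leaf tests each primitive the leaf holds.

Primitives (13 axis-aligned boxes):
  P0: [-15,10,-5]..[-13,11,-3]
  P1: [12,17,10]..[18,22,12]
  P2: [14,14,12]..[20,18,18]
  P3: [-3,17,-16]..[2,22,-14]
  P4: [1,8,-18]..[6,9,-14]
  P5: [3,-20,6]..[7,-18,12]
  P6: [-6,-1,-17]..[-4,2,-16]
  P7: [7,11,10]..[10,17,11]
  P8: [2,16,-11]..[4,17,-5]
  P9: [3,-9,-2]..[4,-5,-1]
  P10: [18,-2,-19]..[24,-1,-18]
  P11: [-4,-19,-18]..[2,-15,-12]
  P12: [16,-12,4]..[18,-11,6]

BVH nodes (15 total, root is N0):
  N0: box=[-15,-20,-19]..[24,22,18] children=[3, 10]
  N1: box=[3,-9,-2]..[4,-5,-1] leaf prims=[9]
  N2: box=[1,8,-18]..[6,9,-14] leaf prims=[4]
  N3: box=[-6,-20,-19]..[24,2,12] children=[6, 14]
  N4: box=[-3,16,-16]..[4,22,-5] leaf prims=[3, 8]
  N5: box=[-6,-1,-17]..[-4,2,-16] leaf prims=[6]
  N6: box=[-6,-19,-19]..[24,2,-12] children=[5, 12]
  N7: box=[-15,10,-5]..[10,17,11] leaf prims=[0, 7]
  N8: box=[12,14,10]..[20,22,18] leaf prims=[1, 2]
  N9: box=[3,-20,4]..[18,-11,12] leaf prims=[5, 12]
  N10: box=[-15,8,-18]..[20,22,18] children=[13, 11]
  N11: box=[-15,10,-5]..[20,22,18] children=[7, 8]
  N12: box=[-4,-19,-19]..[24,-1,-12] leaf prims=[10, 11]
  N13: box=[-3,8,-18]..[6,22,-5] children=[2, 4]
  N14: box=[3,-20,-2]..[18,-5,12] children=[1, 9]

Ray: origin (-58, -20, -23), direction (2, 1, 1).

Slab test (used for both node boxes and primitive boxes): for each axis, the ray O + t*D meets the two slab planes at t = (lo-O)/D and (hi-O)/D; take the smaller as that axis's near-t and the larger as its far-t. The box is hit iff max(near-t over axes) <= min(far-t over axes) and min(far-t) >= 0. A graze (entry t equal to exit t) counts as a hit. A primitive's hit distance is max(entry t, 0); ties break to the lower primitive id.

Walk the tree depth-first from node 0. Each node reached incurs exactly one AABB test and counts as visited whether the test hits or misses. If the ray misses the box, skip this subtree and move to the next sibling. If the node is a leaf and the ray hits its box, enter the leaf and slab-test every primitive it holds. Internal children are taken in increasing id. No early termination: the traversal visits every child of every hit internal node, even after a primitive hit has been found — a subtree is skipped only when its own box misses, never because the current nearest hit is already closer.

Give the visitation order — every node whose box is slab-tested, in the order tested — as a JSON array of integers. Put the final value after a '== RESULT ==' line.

Trace the traversal:
N0 x:[43/2,41] y:[0,42] z:[4,41] -> hit [43/2,41], descend [3, 10]
  N3 x:[26,41] y:[0,22] z:[4,35] -> miss, prune
  N10 x:[43/2,39] y:[28,42] z:[5,41] -> hit [28,39], descend [11, 13]
    N11 x:[43/2,39] y:[30,42] z:[18,41] -> hit [30,39], descend [7, 8]
      N7 x:[43/2,34] y:[30,37] z:[18,34] -> hit [30,34] leaf, test {P0(miss), P7@t=33}
      N8 x:[35,39] y:[34,42] z:[33,41] -> hit [35,39] leaf, test {P1(miss), P2@t=36}
    N13 x:[55/2,32] y:[28,42] z:[5,18] -> miss, prune

7 AABB tests over nodes [0, 3, 10, 11, 7, 8, 13]; 2 leaves entered; closest P7.

== RESULT ==
[0, 3, 10, 11, 7, 8, 13]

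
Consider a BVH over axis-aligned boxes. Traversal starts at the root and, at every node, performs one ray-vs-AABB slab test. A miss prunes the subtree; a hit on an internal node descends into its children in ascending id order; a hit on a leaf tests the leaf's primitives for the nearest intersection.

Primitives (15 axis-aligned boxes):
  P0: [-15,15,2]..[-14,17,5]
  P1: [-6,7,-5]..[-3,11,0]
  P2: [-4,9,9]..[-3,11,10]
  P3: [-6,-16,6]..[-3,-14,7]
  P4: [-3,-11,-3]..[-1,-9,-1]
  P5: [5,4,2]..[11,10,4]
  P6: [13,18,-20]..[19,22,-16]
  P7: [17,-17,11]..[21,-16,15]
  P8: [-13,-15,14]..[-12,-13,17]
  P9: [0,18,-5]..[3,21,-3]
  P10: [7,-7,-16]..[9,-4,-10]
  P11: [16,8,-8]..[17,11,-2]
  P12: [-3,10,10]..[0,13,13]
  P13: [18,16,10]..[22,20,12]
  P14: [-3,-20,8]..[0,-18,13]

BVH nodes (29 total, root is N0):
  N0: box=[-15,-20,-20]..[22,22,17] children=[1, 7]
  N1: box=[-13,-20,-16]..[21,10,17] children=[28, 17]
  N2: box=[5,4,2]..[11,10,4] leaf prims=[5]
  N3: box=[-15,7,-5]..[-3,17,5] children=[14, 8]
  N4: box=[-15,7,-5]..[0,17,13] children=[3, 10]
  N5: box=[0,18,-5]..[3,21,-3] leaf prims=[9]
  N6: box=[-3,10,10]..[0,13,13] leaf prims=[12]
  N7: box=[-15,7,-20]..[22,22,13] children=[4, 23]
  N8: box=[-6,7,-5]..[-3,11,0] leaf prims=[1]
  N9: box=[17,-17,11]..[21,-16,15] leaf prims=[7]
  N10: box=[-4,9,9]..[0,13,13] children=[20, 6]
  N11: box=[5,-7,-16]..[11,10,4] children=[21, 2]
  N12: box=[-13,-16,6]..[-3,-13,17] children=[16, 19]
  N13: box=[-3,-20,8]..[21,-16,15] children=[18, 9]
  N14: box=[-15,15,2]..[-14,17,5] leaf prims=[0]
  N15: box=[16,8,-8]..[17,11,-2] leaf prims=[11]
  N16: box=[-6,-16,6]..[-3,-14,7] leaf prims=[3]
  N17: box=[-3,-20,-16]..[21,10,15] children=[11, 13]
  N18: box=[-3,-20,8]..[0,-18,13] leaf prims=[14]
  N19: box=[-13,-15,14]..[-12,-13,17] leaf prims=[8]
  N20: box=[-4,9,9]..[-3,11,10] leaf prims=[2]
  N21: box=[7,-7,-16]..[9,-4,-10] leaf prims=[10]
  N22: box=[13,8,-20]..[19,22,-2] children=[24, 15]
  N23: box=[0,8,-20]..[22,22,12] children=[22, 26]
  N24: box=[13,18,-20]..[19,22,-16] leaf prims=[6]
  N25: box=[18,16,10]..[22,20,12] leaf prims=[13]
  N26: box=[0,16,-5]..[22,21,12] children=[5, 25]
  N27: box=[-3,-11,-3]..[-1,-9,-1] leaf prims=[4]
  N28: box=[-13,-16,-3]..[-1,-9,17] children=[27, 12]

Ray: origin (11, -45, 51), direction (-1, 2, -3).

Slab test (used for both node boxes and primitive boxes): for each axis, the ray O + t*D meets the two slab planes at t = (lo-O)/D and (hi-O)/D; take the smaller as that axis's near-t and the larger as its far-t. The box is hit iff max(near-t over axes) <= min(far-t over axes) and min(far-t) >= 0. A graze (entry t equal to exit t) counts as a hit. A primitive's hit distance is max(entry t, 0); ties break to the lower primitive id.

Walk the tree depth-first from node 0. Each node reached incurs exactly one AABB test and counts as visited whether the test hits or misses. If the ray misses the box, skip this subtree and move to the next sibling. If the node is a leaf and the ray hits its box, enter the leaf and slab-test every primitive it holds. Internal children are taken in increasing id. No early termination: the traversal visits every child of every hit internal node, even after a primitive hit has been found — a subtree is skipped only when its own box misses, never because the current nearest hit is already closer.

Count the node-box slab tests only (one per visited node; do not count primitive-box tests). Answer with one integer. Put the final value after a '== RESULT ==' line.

Walk:
N0 x:[-11,26] y:[25/2,67/2] z:[34/3,71/3] -> hit [25/2,71/3], descend [1, 7]
  N1 x:[-10,24] y:[25/2,55/2] z:[34/3,67/3] -> hit [25/2,67/3], descend [17, 28]
    N17 x:[-10,14] y:[25/2,55/2] z:[12,67/3] -> hit [25/2,14], descend [11, 13]
      N11 x:[0,6] y:[19,55/2] z:[47/3,67/3] -> miss, prune
      N13 x:[-10,14] y:[25/2,29/2] z:[12,43/3] -> hit [25/2,14], descend [9, 18]
        N9 x:[-10,-6] y:[14,29/2] z:[12,40/3] -> miss, prune
        N18 x:[11,14] y:[25/2,27/2] z:[38/3,43/3] -> hit [38/3,27/2] leaf, test {P14@t=38/3}
    N28 x:[12,24] y:[29/2,18] z:[34/3,18] -> hit [29/2,18], descend [12, 27]
      N12 x:[14,24] y:[29/2,16] z:[34/3,15] -> hit [29/2,15], descend [16, 19]
        N16 x:[14,17] y:[29/2,31/2] z:[44/3,15] -> hit [44/3,15] leaf, test {P3@t=44/3}
        N19 x:[23,24] y:[15,16] z:[34/3,37/3] -> miss, prune
      N27 x:[12,14] y:[17,18] z:[52/3,18] -> miss, prune
  N7 x:[-11,26] y:[26,67/2] z:[38/3,71/3] -> miss, prune

Summary -> nodes [0, 1, 17, 11, 13, 9, 18, 28, 12, 16, 19, 27, 7]; box-tests=13; leaf-entries=2; first=P14

== RESULT ==
13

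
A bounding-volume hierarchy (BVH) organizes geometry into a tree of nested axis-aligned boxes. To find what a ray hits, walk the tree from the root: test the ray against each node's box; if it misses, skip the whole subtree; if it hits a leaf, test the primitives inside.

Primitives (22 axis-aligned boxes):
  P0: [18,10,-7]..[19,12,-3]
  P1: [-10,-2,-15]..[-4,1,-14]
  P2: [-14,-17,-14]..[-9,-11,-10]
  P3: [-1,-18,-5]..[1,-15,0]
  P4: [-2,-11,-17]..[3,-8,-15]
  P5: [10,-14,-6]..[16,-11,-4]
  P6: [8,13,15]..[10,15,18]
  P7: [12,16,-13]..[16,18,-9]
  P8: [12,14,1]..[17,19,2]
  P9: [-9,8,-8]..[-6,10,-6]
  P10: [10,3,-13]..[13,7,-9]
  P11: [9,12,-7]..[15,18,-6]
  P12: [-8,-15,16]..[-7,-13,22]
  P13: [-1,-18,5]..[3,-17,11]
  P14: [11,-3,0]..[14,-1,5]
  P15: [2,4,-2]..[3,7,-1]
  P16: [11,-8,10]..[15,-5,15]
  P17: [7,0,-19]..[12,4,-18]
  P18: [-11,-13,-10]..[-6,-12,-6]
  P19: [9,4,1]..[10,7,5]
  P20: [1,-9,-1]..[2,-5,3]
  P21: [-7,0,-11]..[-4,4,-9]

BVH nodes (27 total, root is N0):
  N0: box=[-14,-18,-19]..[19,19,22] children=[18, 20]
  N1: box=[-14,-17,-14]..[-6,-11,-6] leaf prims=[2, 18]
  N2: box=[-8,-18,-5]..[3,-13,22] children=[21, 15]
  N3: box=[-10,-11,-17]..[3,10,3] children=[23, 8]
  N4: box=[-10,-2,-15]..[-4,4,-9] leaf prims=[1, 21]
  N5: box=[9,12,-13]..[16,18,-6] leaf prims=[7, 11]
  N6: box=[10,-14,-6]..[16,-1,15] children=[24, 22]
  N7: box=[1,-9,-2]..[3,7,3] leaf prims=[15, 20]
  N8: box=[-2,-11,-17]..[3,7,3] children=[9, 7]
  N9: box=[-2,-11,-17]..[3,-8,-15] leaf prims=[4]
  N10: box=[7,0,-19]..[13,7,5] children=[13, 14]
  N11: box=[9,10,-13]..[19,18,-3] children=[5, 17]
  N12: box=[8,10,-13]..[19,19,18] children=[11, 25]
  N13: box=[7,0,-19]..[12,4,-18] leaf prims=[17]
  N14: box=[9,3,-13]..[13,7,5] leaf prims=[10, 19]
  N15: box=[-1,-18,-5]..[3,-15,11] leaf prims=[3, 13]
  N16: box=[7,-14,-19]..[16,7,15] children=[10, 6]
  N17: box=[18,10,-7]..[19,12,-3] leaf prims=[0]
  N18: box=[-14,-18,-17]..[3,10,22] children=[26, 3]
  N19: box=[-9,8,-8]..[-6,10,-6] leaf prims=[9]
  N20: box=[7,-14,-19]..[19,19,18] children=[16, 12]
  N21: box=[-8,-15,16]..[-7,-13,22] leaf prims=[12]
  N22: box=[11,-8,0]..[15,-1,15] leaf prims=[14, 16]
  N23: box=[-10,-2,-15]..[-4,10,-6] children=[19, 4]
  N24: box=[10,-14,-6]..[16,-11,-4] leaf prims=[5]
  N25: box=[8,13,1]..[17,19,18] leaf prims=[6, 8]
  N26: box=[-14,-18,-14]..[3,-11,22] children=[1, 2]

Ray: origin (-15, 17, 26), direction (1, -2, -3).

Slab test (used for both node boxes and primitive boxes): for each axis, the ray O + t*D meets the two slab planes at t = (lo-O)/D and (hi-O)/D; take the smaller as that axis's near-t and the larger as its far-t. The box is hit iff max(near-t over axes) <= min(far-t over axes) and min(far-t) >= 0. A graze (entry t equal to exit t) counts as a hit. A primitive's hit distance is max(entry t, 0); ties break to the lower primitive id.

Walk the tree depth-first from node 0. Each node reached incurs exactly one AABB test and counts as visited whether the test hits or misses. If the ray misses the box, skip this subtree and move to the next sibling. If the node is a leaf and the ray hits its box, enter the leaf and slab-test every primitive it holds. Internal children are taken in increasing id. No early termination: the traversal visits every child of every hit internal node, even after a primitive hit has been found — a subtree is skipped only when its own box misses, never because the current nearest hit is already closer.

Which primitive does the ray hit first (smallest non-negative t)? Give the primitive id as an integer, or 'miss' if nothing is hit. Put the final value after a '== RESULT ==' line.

Trace the traversal:
N0 x:[1,34] y:[-1,35/2] z:[4/3,15] -> hit [4/3,15], descend [18, 20]
  N18 x:[1,18] y:[7/2,35/2] z:[4/3,43/3] -> hit [7/2,43/3], descend [3, 26]
    N3 x:[5,18] y:[7/2,14] z:[23/3,43/3] -> hit [23/3,14], descend [8, 23]
      N8 x:[13,18] y:[5,14] z:[23/3,43/3] -> hit [13,14], descend [7, 9]
        N7 x:[16,18] y:[5,13] z:[23/3,28/3] -> miss, prune
        N9 x:[13,18] y:[25/2,14] z:[41/3,43/3] -> hit [41/3,14] leaf, test {P4@t=41/3}
      N23 x:[5,11] y:[7/2,19/2] z:[32/3,41/3] -> miss, prune
    N26 x:[1,18] y:[14,35/2] z:[4/3,40/3] -> miss, prune
  N20 x:[22,34] y:[-1,31/2] z:[8/3,15] -> miss, prune

9 AABB tests over nodes [0, 18, 3, 8, 7, 9, 23, 26, 20]; 1 leaf entered; closest P4.

== RESULT ==
4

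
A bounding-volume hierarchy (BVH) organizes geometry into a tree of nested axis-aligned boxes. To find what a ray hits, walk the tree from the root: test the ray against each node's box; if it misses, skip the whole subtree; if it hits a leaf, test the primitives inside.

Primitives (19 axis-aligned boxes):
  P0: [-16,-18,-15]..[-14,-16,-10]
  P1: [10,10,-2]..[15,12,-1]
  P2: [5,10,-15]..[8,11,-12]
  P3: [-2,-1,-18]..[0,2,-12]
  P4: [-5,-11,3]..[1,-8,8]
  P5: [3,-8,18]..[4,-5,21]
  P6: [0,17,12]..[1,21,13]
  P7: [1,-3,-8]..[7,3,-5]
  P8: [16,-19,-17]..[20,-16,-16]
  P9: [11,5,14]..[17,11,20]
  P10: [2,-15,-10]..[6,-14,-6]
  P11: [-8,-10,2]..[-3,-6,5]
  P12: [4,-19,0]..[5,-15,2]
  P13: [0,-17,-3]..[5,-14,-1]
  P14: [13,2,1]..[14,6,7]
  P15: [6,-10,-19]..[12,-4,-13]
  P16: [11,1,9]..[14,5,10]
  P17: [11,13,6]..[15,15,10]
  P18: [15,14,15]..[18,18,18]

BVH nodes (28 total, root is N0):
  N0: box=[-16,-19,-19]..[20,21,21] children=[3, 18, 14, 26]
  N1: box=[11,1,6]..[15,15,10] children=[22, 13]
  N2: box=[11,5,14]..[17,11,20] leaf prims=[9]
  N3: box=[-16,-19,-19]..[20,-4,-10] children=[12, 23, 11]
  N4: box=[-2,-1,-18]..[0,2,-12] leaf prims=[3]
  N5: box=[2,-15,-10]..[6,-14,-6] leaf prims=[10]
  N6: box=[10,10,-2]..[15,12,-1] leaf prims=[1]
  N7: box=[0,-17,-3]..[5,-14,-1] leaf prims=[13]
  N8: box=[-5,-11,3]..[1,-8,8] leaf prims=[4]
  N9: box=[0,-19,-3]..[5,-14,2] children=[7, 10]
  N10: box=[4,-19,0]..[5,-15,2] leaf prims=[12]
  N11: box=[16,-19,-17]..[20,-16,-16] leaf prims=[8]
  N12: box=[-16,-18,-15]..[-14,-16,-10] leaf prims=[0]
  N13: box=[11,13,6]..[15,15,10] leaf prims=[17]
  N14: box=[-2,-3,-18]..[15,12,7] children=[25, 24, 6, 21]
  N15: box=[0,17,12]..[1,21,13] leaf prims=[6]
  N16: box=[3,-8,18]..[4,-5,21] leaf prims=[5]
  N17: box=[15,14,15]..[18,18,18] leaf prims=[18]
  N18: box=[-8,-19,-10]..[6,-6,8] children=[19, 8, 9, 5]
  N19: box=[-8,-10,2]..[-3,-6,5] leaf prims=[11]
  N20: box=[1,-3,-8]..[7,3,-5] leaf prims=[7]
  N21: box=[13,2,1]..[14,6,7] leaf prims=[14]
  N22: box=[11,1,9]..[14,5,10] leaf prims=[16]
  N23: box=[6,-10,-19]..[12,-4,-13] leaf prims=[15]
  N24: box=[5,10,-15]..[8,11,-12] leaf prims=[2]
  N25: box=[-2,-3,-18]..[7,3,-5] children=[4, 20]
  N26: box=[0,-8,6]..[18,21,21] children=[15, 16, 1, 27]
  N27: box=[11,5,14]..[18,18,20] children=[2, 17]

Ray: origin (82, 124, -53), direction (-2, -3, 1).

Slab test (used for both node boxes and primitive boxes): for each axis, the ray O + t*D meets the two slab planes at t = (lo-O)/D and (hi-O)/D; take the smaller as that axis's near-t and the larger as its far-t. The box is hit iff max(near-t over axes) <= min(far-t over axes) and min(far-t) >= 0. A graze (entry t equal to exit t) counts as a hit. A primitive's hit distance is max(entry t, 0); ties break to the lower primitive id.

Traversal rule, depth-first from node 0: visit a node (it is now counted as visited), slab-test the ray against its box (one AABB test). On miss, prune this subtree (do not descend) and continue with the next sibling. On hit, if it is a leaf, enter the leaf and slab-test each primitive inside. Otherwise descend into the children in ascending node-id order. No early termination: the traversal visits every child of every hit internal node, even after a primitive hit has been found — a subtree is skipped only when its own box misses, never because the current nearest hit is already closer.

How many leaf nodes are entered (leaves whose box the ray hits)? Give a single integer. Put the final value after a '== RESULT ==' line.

Walk:
N0 x:[31,49] y:[103/3,143/3] z:[34,74] -> hit [103/3,143/3], descend [3, 14, 18, 26]
  N3 x:[31,49] y:[128/3,143/3] z:[34,43] -> hit [128/3,43], descend [11, 12, 23]
    N11 x:[31,33] y:[140/3,143/3] z:[36,37] -> miss, prune
    N12 x:[48,49] y:[140/3,142/3] z:[38,43] -> miss, prune
    N23 x:[35,38] y:[128/3,134/3] z:[34,40] -> miss, prune
  N14 x:[67/2,42] y:[112/3,127/3] z:[35,60] -> hit [112/3,42], descend [6, 21, 24, 25]
    N6 x:[67/2,36] y:[112/3,38] z:[51,52] -> miss, prune
    N21 x:[34,69/2] y:[118/3,122/3] z:[54,60] -> miss, prune
    N24 x:[37,77/2] y:[113/3,38] z:[38,41] -> hit [38,38] leaf, test {P2@t=38}
    N25 x:[75/2,42] y:[121/3,127/3] z:[35,48] -> hit [121/3,42], descend [4, 20]
      N4 x:[41,42] y:[122/3,125/3] z:[35,41] -> hit [41,41] leaf, test {P3@t=41}
      N20 x:[75/2,81/2] y:[121/3,127/3] z:[45,48] -> miss, prune
  N18 x:[38,45] y:[130/3,143/3] z:[43,61] -> hit [130/3,45], descend [5, 8, 9, 19]
    N5 x:[38,40] y:[46,139/3] z:[43,47] -> miss, prune
    N8 x:[81/2,87/2] y:[44,45] z:[56,61] -> miss, prune
    N9 x:[77/2,41] y:[46,143/3] z:[50,55] -> miss, prune
    N19 x:[85/2,45] y:[130/3,134/3] z:[55,58] -> miss, prune
  N26 x:[32,41] y:[103/3,44] z:[59,74] -> miss, prune

Visited [0, 3, 11, 12, 23, 14, 6, 21, 24, 25, 4, 20, 18, 5, 8, 9, 19, 26]. Tests: 18 box, 2 leaf. Nearest: P2.

== RESULT ==
2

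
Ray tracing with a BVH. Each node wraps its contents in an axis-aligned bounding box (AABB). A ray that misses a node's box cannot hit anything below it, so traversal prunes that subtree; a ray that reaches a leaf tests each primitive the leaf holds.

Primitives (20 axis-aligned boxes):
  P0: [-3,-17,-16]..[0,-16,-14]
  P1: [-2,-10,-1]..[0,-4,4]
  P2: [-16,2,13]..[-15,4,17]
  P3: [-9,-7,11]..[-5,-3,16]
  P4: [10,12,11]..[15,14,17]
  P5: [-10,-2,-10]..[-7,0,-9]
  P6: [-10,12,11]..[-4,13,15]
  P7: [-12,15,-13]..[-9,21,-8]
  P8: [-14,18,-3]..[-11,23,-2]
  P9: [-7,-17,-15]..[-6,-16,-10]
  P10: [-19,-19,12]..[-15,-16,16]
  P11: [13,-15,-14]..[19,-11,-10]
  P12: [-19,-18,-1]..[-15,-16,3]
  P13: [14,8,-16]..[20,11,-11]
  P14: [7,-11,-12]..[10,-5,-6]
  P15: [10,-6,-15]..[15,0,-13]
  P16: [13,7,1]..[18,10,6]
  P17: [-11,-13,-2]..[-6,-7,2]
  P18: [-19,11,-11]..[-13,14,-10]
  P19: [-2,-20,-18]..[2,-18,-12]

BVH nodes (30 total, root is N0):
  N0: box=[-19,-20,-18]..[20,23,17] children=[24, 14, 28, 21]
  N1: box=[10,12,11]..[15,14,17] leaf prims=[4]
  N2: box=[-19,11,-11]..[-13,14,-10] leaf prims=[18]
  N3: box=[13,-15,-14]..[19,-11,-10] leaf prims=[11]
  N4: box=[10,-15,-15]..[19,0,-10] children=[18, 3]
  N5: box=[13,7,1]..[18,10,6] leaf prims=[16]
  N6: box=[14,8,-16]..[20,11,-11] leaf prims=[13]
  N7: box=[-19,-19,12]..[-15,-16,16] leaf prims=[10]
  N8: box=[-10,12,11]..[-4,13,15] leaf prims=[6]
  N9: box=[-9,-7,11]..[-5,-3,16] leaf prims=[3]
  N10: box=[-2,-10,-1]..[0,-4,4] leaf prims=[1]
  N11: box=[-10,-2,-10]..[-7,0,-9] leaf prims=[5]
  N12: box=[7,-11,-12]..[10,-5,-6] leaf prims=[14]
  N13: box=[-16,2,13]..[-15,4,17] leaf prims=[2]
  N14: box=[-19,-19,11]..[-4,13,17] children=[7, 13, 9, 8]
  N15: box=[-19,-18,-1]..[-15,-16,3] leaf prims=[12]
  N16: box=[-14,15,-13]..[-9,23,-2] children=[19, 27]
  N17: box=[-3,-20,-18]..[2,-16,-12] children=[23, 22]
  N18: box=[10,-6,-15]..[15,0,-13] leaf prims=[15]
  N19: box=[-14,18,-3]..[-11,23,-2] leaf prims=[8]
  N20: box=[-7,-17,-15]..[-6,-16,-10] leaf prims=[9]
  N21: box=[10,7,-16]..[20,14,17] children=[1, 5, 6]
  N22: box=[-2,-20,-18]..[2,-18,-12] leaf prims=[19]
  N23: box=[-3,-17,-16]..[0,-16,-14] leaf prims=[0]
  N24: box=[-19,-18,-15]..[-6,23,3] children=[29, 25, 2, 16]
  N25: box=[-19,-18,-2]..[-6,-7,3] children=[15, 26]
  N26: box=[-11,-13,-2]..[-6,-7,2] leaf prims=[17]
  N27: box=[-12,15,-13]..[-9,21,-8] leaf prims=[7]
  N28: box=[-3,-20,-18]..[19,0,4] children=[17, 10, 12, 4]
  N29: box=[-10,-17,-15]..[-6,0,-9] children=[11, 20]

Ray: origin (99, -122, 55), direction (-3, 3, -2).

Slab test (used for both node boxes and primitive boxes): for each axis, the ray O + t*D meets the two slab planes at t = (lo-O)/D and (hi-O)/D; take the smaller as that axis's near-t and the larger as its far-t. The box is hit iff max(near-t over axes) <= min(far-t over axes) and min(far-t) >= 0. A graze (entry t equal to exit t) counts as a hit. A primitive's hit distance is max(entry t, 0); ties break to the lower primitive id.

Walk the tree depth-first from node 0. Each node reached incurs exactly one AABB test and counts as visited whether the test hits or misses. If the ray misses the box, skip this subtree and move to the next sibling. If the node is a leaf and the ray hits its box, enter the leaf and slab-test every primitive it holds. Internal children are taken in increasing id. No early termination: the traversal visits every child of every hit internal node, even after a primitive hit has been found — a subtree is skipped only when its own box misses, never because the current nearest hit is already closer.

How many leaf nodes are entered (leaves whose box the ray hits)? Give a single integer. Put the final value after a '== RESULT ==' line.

Walk:
N0 x:[79/3,118/3] y:[34,145/3] z:[19,73/2] -> hit [34,73/2], descend [14, 21, 24, 28]
  N14 x:[103/3,118/3] y:[103/3,45] z:[19,22] -> miss, prune
  N21 x:[79/3,89/3] y:[43,136/3] z:[19,71/2] -> miss, prune
  N24 x:[35,118/3] y:[104/3,145/3] z:[26,35] -> hit [35,35], descend [2, 16, 25, 29]
    N2 x:[112/3,118/3] y:[133/3,136/3] z:[65/2,33] -> miss, prune
    N16 x:[36,113/3] y:[137/3,145/3] z:[57/2,34] -> miss, prune
    N25 x:[35,118/3] y:[104/3,115/3] z:[26,57/2] -> miss, prune
    N29 x:[35,109/3] y:[35,122/3] z:[32,35] -> hit [35,35], descend [11, 20]
      N11 x:[106/3,109/3] y:[40,122/3] z:[32,65/2] -> miss, prune
      N20 x:[35,106/3] y:[35,106/3] z:[65/2,35] -> hit [35,35] leaf, test {P9@t=35}
  N28 x:[80/3,34] y:[34,122/3] z:[51/2,73/2] -> hit [34,34], descend [4, 10, 12, 17]
    N4 x:[80/3,89/3] y:[107/3,122/3] z:[65/2,35] -> miss, prune
    N10 x:[33,101/3] y:[112/3,118/3] z:[51/2,28] -> miss, prune
    N12 x:[89/3,92/3] y:[37,39] z:[61/2,67/2] -> miss, prune
    N17 x:[97/3,34] y:[34,106/3] z:[67/2,73/2] -> hit [34,34], descend [22, 23]
      N22 x:[97/3,101/3] y:[34,104/3] z:[67/2,73/2] -> miss, prune
      N23 x:[33,34] y:[35,106/3] z:[69/2,71/2] -> miss, prune

Visited [0, 14, 21, 24, 2, 16, 25, 29, 11, 20, 28, 4, 10, 12, 17, 22, 23]. Tests: 17 box, 1 leaf. Nearest: P9.

== RESULT ==
1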